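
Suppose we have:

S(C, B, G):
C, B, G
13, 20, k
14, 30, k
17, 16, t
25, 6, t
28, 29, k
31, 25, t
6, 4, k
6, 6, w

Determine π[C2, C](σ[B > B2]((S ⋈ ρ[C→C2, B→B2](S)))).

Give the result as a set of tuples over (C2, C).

ρ[C→C2, B→B2]: schema becomes (C2, B2, G); tuples unchanged.
S ⋈ ρ[C→C2, B→B2](S) (natural join on G): {(13, 20, k, 13, 20), (13, 20, k, 14, 30), (13, 20, k, 28, 29), (13, 20, k, 6, 4), (14, 30, k, 13, 20), (14, 30, k, 14, 30), (14, 30, k, 28, 29), (14, 30, k, 6, 4), (17, 16, t, 17, 16), (17, 16, t, 25, 6), (17, 16, t, 31, 25), (25, 6, t, 17, 16), (25, 6, t, 25, 6), (25, 6, t, 31, 25), (28, 29, k, 13, 20), (28, 29, k, 14, 30), (28, 29, k, 28, 29), (28, 29, k, 6, 4), (31, 25, t, 17, 16), (31, 25, t, 25, 6), (31, 25, t, 31, 25), (6, 4, k, 13, 20), (6, 4, k, 14, 30), (6, 4, k, 28, 29), (6, 4, k, 6, 4), (6, 6, w, 6, 6)}
Filtering on B > B2 leaves {(13, 20, k, 6, 4), (14, 30, k, 13, 20), (14, 30, k, 28, 29), (14, 30, k, 6, 4), (17, 16, t, 25, 6), (28, 29, k, 13, 20), (28, 29, k, 6, 4), (31, 25, t, 17, 16), (31, 25, t, 25, 6)}.
π[C2, C]: project onto (C2, C) → {(13, 14), (13, 28), (17, 31), (25, 17), (25, 31), (28, 14), (6, 13), (6, 14), (6, 28)}

{(13, 14), (13, 28), (17, 31), (25, 17), (25, 31), (28, 14), (6, 13), (6, 14), (6, 28)}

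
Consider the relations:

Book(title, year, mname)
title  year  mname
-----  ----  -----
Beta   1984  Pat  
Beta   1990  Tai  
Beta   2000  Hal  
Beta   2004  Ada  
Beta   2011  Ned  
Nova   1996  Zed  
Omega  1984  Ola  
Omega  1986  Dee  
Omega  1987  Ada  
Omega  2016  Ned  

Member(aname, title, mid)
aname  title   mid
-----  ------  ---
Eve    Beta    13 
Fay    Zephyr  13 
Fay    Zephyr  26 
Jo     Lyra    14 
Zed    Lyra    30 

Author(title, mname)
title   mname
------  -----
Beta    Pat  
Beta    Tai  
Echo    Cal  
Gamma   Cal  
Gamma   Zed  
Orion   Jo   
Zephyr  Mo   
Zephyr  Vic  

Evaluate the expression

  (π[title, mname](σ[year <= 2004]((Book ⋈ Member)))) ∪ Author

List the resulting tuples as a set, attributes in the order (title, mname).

{(Beta, Ada), (Beta, Hal), (Beta, Pat), (Beta, Tai), (Echo, Cal), (Gamma, Cal), (Gamma, Zed), (Orion, Jo), (Zephyr, Mo), (Zephyr, Vic)}

Natural join on title: {(Beta, 1984, Pat, Eve, 13), (Beta, 1990, Tai, Eve, 13), (Beta, 2000, Hal, Eve, 13), (Beta, 2004, Ada, Eve, 13), (Beta, 2011, Ned, Eve, 13)}
σ[year <= 2004]: keep tuples satisfying year <= 2004 → {(Beta, 1984, Pat, Eve, 13), (Beta, 1990, Tai, Eve, 13), (Beta, 2000, Hal, Eve, 13), (Beta, 2004, Ada, Eve, 13)}
π[title, mname]: project onto (title, mname) → {(Beta, Ada), (Beta, Hal), (Beta, Pat), (Beta, Tai)}
Union: {(Beta, Ada), (Beta, Hal), (Beta, Pat), (Beta, Tai)} with {(Beta, Pat), (Beta, Tai), (Echo, Cal), (Gamma, Cal), (Gamma, Zed), (Orion, Jo), (Zephyr, Mo), (Zephyr, Vic)} → {(Beta, Ada), (Beta, Hal), (Beta, Pat), (Beta, Tai), (Echo, Cal), (Gamma, Cal), (Gamma, Zed), (Orion, Jo), (Zephyr, Mo), (Zephyr, Vic)}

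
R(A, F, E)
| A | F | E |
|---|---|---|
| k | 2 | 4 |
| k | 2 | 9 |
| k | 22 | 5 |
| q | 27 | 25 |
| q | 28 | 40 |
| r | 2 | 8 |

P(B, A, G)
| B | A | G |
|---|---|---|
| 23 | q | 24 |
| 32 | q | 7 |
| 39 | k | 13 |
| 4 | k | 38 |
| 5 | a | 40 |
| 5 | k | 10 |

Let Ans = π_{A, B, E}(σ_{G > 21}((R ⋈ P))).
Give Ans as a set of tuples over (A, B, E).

{(k, 4, 4), (k, 4, 5), (k, 4, 9), (q, 23, 25), (q, 23, 40)}

Natural join on A: {(k, 2, 4, 39, 13), (k, 2, 4, 4, 38), (k, 2, 4, 5, 10), (k, 2, 9, 39, 13), (k, 2, 9, 4, 38), (k, 2, 9, 5, 10), (k, 22, 5, 39, 13), (k, 22, 5, 4, 38), (k, 22, 5, 5, 10), (q, 27, 25, 23, 24), (q, 27, 25, 32, 7), (q, 28, 40, 23, 24), (q, 28, 40, 32, 7)}
Selection G > 21: {(k, 2, 4, 4, 38), (k, 2, 9, 4, 38), (k, 22, 5, 4, 38), (q, 27, 25, 23, 24), (q, 28, 40, 23, 24)}
π[A, B, E]: project onto (A, B, E) → {(k, 4, 4), (k, 4, 5), (k, 4, 9), (q, 23, 25), (q, 23, 40)}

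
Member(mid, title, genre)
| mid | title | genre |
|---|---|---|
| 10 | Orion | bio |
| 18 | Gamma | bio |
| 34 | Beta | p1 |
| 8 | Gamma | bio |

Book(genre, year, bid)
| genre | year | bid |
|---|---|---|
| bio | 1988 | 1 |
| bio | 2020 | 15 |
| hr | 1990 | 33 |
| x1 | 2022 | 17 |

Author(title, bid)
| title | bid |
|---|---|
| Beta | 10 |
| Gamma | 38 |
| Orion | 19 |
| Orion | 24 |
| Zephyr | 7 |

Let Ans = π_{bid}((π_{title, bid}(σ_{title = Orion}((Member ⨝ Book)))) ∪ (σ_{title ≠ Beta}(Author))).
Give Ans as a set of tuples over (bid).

Joining Member and Book on genre yields {(10, Orion, bio, 1988, 1), (10, Orion, bio, 2020, 15), (18, Gamma, bio, 1988, 1), (18, Gamma, bio, 2020, 15), (8, Gamma, bio, 1988, 1), (8, Gamma, bio, 2020, 15)}.
Selection title = Orion: {(10, Orion, bio, 1988, 1), (10, Orion, bio, 2020, 15)}
π_{title, bid} gives {(Orion, 1), (Orion, 15)}.
Selection title ≠ Beta: {(Gamma, 38), (Orion, 19), (Orion, 24), (Zephyr, 7)}
Taking the union: {(Gamma, 38), (Orion, 1), (Orion, 15), (Orion, 19), (Orion, 24), (Zephyr, 7)}
π_{bid} gives {1, 15, 19, 24, 38, 7}.

{1, 15, 19, 24, 38, 7}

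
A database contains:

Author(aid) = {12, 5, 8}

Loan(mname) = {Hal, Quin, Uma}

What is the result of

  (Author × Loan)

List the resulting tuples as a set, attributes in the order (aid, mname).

{(12, Hal), (12, Quin), (12, Uma), (5, Hal), (5, Quin), (5, Uma), (8, Hal), (8, Quin), (8, Uma)}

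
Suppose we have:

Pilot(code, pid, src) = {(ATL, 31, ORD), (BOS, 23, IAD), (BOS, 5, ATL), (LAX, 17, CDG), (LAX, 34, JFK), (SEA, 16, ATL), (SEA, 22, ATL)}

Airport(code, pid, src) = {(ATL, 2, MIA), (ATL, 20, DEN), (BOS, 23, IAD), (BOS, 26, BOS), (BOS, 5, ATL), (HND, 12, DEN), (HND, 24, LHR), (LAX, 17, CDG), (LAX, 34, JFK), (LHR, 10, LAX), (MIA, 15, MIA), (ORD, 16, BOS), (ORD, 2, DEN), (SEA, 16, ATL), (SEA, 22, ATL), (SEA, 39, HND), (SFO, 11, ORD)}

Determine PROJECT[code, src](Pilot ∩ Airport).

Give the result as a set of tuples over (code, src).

Set intersection of the two operands is {(BOS, 23, IAD), (BOS, 5, ATL), (LAX, 17, CDG), (LAX, 34, JFK), (SEA, 16, ATL), (SEA, 22, ATL)}.
π[code, src]: project onto (code, src) (1 duplicate(s) eliminated) → {(BOS, ATL), (BOS, IAD), (LAX, CDG), (LAX, JFK), (SEA, ATL)}

{(BOS, ATL), (BOS, IAD), (LAX, CDG), (LAX, JFK), (SEA, ATL)}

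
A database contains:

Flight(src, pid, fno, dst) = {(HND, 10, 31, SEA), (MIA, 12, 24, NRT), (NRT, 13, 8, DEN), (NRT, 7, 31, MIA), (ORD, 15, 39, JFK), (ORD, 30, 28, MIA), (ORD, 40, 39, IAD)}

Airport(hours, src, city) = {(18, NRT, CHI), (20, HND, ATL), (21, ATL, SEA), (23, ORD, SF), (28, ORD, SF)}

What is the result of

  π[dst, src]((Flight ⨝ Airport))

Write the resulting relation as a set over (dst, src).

{(DEN, NRT), (IAD, ORD), (JFK, ORD), (MIA, NRT), (MIA, ORD), (SEA, HND)}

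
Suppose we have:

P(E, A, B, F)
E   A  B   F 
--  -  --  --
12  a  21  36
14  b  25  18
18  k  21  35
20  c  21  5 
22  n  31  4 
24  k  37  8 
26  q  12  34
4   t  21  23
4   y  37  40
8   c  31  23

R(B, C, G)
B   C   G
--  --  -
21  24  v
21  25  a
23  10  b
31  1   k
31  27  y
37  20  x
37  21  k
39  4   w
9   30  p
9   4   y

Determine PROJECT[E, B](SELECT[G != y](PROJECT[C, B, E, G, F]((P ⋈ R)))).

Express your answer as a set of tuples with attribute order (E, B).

{(12, 21), (18, 21), (20, 21), (22, 31), (24, 37), (4, 21), (4, 37), (8, 31)}

Natural join on B: {(12, a, 21, 36, 24, v), (12, a, 21, 36, 25, a), (18, k, 21, 35, 24, v), (18, k, 21, 35, 25, a), (20, c, 21, 5, 24, v), (20, c, 21, 5, 25, a), (22, n, 31, 4, 1, k), (22, n, 31, 4, 27, y), (24, k, 37, 8, 20, x), (24, k, 37, 8, 21, k), (4, t, 21, 23, 24, v), (4, t, 21, 23, 25, a), (4, y, 37, 40, 20, x), (4, y, 37, 40, 21, k), (8, c, 31, 23, 1, k), (8, c, 31, 23, 27, y)}
π_{C, B, E, G, F} gives {(1, 31, 22, k, 4), (1, 31, 8, k, 23), (20, 37, 24, x, 8), (20, 37, 4, x, 40), (21, 37, 24, k, 8), (21, 37, 4, k, 40), (24, 21, 12, v, 36), (24, 21, 18, v, 35), (24, 21, 20, v, 5), (24, 21, 4, v, 23), (25, 21, 12, a, 36), (25, 21, 18, a, 35), (25, 21, 20, a, 5), (25, 21, 4, a, 23), (27, 31, 22, y, 4), (27, 31, 8, y, 23)}.
Filtering on G != y leaves {(1, 31, 22, k, 4), (1, 31, 8, k, 23), (20, 37, 24, x, 8), (20, 37, 4, x, 40), (21, 37, 24, k, 8), (21, 37, 4, k, 40), (24, 21, 12, v, 36), (24, 21, 18, v, 35), (24, 21, 20, v, 5), (24, 21, 4, v, 23), (25, 21, 12, a, 36), (25, 21, 18, a, 35), (25, 21, 20, a, 5), (25, 21, 4, a, 23)}.
π_{E, B} gives {(12, 21), (18, 21), (20, 21), (22, 31), (24, 37), (4, 21), (4, 37), (8, 31)} (6 duplicate(s) eliminated).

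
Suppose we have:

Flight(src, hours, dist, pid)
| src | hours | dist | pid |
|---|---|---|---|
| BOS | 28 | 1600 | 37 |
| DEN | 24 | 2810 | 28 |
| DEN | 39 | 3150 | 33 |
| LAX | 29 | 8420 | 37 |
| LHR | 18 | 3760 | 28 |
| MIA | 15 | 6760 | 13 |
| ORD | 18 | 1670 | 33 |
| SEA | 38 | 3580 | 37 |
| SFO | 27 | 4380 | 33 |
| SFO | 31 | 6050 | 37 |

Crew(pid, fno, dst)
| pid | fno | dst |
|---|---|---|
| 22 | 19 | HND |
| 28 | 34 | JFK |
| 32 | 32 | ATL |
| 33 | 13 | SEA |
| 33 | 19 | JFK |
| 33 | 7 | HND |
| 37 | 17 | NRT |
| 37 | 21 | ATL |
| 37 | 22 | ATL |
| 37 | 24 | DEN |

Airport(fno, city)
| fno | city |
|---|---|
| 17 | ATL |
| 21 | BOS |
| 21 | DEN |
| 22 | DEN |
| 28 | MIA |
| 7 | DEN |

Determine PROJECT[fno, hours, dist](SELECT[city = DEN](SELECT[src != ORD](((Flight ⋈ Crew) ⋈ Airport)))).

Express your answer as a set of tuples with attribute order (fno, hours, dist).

Joining Flight and Crew on pid yields {(BOS, 28, 1600, 37, 17, NRT), (BOS, 28, 1600, 37, 21, ATL), (BOS, 28, 1600, 37, 22, ATL), (BOS, 28, 1600, 37, 24, DEN), (DEN, 24, 2810, 28, 34, JFK), (DEN, 39, 3150, 33, 13, SEA), (DEN, 39, 3150, 33, 19, JFK), (DEN, 39, 3150, 33, 7, HND), (LAX, 29, 8420, 37, 17, NRT), (LAX, 29, 8420, 37, 21, ATL), (LAX, 29, 8420, 37, 22, ATL), (LAX, 29, 8420, 37, 24, DEN), (LHR, 18, 3760, 28, 34, JFK), (ORD, 18, 1670, 33, 13, SEA), (ORD, 18, 1670, 33, 19, JFK), (ORD, 18, 1670, 33, 7, HND), (SEA, 38, 3580, 37, 17, NRT), (SEA, 38, 3580, 37, 21, ATL), (SEA, 38, 3580, 37, 22, ATL), (SEA, 38, 3580, 37, 24, DEN), (SFO, 27, 4380, 33, 13, SEA), (SFO, 27, 4380, 33, 19, JFK), (SFO, 27, 4380, 33, 7, HND), (SFO, 31, 6050, 37, 17, NRT), (SFO, 31, 6050, 37, 21, ATL), (SFO, 31, 6050, 37, 22, ATL), (SFO, 31, 6050, 37, 24, DEN)}.
Joining (Flight ⋈ Crew) and Airport on fno yields {(BOS, 28, 1600, 37, 17, NRT, ATL), (BOS, 28, 1600, 37, 21, ATL, BOS), (BOS, 28, 1600, 37, 21, ATL, DEN), (BOS, 28, 1600, 37, 22, ATL, DEN), (DEN, 39, 3150, 33, 7, HND, DEN), (LAX, 29, 8420, 37, 17, NRT, ATL), (LAX, 29, 8420, 37, 21, ATL, BOS), (LAX, 29, 8420, 37, 21, ATL, DEN), (LAX, 29, 8420, 37, 22, ATL, DEN), (ORD, 18, 1670, 33, 7, HND, DEN), (SEA, 38, 3580, 37, 17, NRT, ATL), (SEA, 38, 3580, 37, 21, ATL, BOS), (SEA, 38, 3580, 37, 21, ATL, DEN), (SEA, 38, 3580, 37, 22, ATL, DEN), (SFO, 27, 4380, 33, 7, HND, DEN), (SFO, 31, 6050, 37, 17, NRT, ATL), (SFO, 31, 6050, 37, 21, ATL, BOS), (SFO, 31, 6050, 37, 21, ATL, DEN), (SFO, 31, 6050, 37, 22, ATL, DEN)}.
Apply σ_{src != ORD}; surviving tuples: {(BOS, 28, 1600, 37, 17, NRT, ATL), (BOS, 28, 1600, 37, 21, ATL, BOS), (BOS, 28, 1600, 37, 21, ATL, DEN), (BOS, 28, 1600, 37, 22, ATL, DEN), (DEN, 39, 3150, 33, 7, HND, DEN), (LAX, 29, 8420, 37, 17, NRT, ATL), (LAX, 29, 8420, 37, 21, ATL, BOS), (LAX, 29, 8420, 37, 21, ATL, DEN), (LAX, 29, 8420, 37, 22, ATL, DEN), (SEA, 38, 3580, 37, 17, NRT, ATL), (SEA, 38, 3580, 37, 21, ATL, BOS), (SEA, 38, 3580, 37, 21, ATL, DEN), (SEA, 38, 3580, 37, 22, ATL, DEN), (SFO, 27, 4380, 33, 7, HND, DEN), (SFO, 31, 6050, 37, 17, NRT, ATL), (SFO, 31, 6050, 37, 21, ATL, BOS), (SFO, 31, 6050, 37, 21, ATL, DEN), (SFO, 31, 6050, 37, 22, ATL, DEN)}
Apply σ_{city = DEN}; surviving tuples: {(BOS, 28, 1600, 37, 21, ATL, DEN), (BOS, 28, 1600, 37, 22, ATL, DEN), (DEN, 39, 3150, 33, 7, HND, DEN), (LAX, 29, 8420, 37, 21, ATL, DEN), (LAX, 29, 8420, 37, 22, ATL, DEN), (SEA, 38, 3580, 37, 21, ATL, DEN), (SEA, 38, 3580, 37, 22, ATL, DEN), (SFO, 27, 4380, 33, 7, HND, DEN), (SFO, 31, 6050, 37, 21, ATL, DEN), (SFO, 31, 6050, 37, 22, ATL, DEN)}
Projecting to fno, hours, dist: {(21, 28, 1600), (21, 29, 8420), (21, 31, 6050), (21, 38, 3580), (22, 28, 1600), (22, 29, 8420), (22, 31, 6050), (22, 38, 3580), (7, 27, 4380), (7, 39, 3150)}

{(21, 28, 1600), (21, 29, 8420), (21, 31, 6050), (21, 38, 3580), (22, 28, 1600), (22, 29, 8420), (22, 31, 6050), (22, 38, 3580), (7, 27, 4380), (7, 39, 3150)}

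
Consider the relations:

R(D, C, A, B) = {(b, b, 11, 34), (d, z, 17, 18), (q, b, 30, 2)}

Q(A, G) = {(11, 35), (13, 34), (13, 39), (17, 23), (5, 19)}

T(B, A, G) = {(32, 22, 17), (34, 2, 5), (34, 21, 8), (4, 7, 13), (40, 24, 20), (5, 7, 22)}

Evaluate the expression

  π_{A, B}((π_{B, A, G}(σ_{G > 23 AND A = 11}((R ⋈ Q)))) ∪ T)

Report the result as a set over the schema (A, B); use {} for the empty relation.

{(11, 34), (2, 34), (21, 34), (22, 32), (24, 40), (7, 4), (7, 5)}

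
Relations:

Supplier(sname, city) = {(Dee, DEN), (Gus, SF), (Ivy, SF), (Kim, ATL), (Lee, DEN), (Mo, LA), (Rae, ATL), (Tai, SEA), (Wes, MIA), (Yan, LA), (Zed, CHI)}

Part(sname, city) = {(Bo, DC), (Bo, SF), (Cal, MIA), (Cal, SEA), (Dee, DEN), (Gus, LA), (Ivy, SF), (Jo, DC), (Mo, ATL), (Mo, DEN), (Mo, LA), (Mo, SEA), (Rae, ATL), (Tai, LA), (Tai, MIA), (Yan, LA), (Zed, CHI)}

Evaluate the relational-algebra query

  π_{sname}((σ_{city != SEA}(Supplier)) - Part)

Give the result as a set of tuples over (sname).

{Gus, Kim, Lee, Wes}

Selection city != SEA: {(Dee, DEN), (Gus, SF), (Ivy, SF), (Kim, ATL), (Lee, DEN), (Mo, LA), (Rae, ATL), (Wes, MIA), (Yan, LA), (Zed, CHI)}
Set difference of the two operands is {(Gus, SF), (Kim, ATL), (Lee, DEN), (Wes, MIA)}.
π[sname]: project onto (sname) → {Gus, Kim, Lee, Wes}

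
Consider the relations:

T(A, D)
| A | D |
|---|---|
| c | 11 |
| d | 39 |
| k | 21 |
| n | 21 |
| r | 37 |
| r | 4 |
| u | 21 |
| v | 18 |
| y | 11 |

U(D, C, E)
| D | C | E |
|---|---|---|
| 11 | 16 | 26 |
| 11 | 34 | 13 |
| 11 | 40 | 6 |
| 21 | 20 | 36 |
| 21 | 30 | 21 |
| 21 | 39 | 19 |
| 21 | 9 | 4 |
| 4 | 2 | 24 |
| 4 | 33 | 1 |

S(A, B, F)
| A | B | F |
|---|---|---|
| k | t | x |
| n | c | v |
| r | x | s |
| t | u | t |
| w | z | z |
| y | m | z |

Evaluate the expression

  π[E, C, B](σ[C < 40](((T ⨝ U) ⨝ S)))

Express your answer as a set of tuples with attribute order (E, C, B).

{(1, 33, x), (13, 34, m), (19, 39, c), (19, 39, t), (21, 30, c), (21, 30, t), (24, 2, x), (26, 16, m), (36, 20, c), (36, 20, t), (4, 9, c), (4, 9, t)}

T ⋈ U (natural join on D): {(c, 11, 16, 26), (c, 11, 34, 13), (c, 11, 40, 6), (k, 21, 20, 36), (k, 21, 30, 21), (k, 21, 39, 19), (k, 21, 9, 4), (n, 21, 20, 36), (n, 21, 30, 21), (n, 21, 39, 19), (n, 21, 9, 4), (r, 4, 2, 24), (r, 4, 33, 1), (u, 21, 20, 36), (u, 21, 30, 21), (u, 21, 39, 19), (u, 21, 9, 4), (y, 11, 16, 26), (y, 11, 34, 13), (y, 11, 40, 6)}
(T ⨝ U) ⋈ S (natural join on A): {(k, 21, 20, 36, t, x), (k, 21, 30, 21, t, x), (k, 21, 39, 19, t, x), (k, 21, 9, 4, t, x), (n, 21, 20, 36, c, v), (n, 21, 30, 21, c, v), (n, 21, 39, 19, c, v), (n, 21, 9, 4, c, v), (r, 4, 2, 24, x, s), (r, 4, 33, 1, x, s), (y, 11, 16, 26, m, z), (y, 11, 34, 13, m, z), (y, 11, 40, 6, m, z)}
Filtering on C < 40 leaves {(k, 21, 20, 36, t, x), (k, 21, 30, 21, t, x), (k, 21, 39, 19, t, x), (k, 21, 9, 4, t, x), (n, 21, 20, 36, c, v), (n, 21, 30, 21, c, v), (n, 21, 39, 19, c, v), (n, 21, 9, 4, c, v), (r, 4, 2, 24, x, s), (r, 4, 33, 1, x, s), (y, 11, 16, 26, m, z), (y, 11, 34, 13, m, z)}.
π[E, C, B]: project onto (E, C, B) → {(1, 33, x), (13, 34, m), (19, 39, c), (19, 39, t), (21, 30, c), (21, 30, t), (24, 2, x), (26, 16, m), (36, 20, c), (36, 20, t), (4, 9, c), (4, 9, t)}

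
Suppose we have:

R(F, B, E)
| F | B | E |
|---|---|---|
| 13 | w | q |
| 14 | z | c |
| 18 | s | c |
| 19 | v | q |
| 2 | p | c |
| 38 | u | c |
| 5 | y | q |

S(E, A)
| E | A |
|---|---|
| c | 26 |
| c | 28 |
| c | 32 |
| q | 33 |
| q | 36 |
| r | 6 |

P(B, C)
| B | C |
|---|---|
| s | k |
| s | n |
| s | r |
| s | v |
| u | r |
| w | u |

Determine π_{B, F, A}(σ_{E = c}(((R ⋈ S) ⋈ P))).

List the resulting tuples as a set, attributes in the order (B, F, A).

R ⋈ S (natural join on E): {(13, w, q, 33), (13, w, q, 36), (14, z, c, 26), (14, z, c, 28), (14, z, c, 32), (18, s, c, 26), (18, s, c, 28), (18, s, c, 32), (19, v, q, 33), (19, v, q, 36), (2, p, c, 26), (2, p, c, 28), (2, p, c, 32), (38, u, c, 26), (38, u, c, 28), (38, u, c, 32), (5, y, q, 33), (5, y, q, 36)}
(R ⋈ S) ⋈ P (natural join on B): {(13, w, q, 33, u), (13, w, q, 36, u), (18, s, c, 26, k), (18, s, c, 26, n), (18, s, c, 26, r), (18, s, c, 26, v), (18, s, c, 28, k), (18, s, c, 28, n), (18, s, c, 28, r), (18, s, c, 28, v), (18, s, c, 32, k), (18, s, c, 32, n), (18, s, c, 32, r), (18, s, c, 32, v), (38, u, c, 26, r), (38, u, c, 28, r), (38, u, c, 32, r)}
Filtering on E = c leaves {(18, s, c, 26, k), (18, s, c, 26, n), (18, s, c, 26, r), (18, s, c, 26, v), (18, s, c, 28, k), (18, s, c, 28, n), (18, s, c, 28, r), (18, s, c, 28, v), (18, s, c, 32, k), (18, s, c, 32, n), (18, s, c, 32, r), (18, s, c, 32, v), (38, u, c, 26, r), (38, u, c, 28, r), (38, u, c, 32, r)}.
Keep only column(s) B, F, A (9 duplicate(s) eliminated): {(s, 18, 26), (s, 18, 28), (s, 18, 32), (u, 38, 26), (u, 38, 28), (u, 38, 32)}

{(s, 18, 26), (s, 18, 28), (s, 18, 32), (u, 38, 26), (u, 38, 28), (u, 38, 32)}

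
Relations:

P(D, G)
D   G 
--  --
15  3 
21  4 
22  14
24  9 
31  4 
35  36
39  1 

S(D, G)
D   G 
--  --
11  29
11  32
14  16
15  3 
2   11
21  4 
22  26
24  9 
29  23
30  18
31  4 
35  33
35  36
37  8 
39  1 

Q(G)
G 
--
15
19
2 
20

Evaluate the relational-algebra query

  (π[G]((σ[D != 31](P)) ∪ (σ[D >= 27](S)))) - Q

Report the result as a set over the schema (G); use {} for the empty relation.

Selection D != 31: {(15, 3), (21, 4), (22, 14), (24, 9), (35, 36), (39, 1)}
Selection D >= 27: {(29, 23), (30, 18), (31, 4), (35, 33), (35, 36), (37, 8), (39, 1)}
Set union of the two operands is {(15, 3), (21, 4), (22, 14), (24, 9), (29, 23), (30, 18), (31, 4), (35, 33), (35, 36), (37, 8), (39, 1)}.
π[G]: project onto (G) (1 duplicate(s) eliminated) → {1, 14, 18, 23, 3, 33, 36, 4, 8, 9}
Set difference of the two operands is {1, 14, 18, 23, 3, 33, 36, 4, 8, 9}.

{1, 14, 18, 23, 3, 33, 36, 4, 8, 9}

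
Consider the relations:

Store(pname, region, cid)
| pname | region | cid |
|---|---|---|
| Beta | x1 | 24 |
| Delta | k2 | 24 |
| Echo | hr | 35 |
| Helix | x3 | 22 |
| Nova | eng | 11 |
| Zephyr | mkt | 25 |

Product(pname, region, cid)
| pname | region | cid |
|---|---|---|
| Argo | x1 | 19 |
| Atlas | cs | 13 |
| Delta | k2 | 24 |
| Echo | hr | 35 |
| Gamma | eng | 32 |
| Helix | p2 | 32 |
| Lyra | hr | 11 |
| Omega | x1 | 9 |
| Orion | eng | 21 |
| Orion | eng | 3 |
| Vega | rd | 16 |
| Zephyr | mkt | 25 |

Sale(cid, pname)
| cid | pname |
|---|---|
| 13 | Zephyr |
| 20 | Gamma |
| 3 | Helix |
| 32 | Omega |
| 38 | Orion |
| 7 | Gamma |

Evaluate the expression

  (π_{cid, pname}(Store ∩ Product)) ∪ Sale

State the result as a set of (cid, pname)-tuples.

{(13, Zephyr), (20, Gamma), (24, Delta), (25, Zephyr), (3, Helix), (32, Omega), (35, Echo), (38, Orion), (7, Gamma)}

Taking the intersection: {(Delta, k2, 24), (Echo, hr, 35), (Zephyr, mkt, 25)}
Keep only column(s) cid, pname: {(24, Delta), (25, Zephyr), (35, Echo)}
Taking the union: {(13, Zephyr), (20, Gamma), (24, Delta), (25, Zephyr), (3, Helix), (32, Omega), (35, Echo), (38, Orion), (7, Gamma)}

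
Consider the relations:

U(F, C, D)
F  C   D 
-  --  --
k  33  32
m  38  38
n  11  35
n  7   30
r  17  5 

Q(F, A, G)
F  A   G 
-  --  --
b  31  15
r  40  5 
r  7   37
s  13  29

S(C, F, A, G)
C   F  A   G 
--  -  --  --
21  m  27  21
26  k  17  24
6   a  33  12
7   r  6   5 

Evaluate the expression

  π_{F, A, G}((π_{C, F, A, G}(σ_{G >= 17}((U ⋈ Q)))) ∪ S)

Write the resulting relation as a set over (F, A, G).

{(a, 33, 12), (k, 17, 24), (m, 27, 21), (r, 6, 5), (r, 7, 37)}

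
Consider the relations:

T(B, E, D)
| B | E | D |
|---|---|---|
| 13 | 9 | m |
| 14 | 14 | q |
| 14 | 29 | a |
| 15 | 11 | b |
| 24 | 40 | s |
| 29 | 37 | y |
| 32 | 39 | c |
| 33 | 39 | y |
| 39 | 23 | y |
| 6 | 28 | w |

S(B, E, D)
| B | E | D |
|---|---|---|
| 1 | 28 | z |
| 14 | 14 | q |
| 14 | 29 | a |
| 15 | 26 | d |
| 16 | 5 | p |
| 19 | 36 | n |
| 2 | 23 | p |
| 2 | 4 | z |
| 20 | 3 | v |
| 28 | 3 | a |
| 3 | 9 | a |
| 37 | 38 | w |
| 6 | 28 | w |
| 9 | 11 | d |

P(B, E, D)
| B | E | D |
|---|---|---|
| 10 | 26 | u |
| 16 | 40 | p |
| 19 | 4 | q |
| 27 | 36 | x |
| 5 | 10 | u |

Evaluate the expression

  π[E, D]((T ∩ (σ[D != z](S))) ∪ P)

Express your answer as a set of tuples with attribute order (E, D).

{(10, u), (14, q), (26, u), (28, w), (29, a), (36, x), (4, q), (40, p)}

σ[D != z]: keep tuples satisfying D != z → {(14, 14, q), (14, 29, a), (15, 26, d), (16, 5, p), (19, 36, n), (2, 23, p), (20, 3, v), (28, 3, a), (3, 9, a), (37, 38, w), (6, 28, w), (9, 11, d)}
Intersection: {(13, 9, m), (14, 14, q), (14, 29, a), (15, 11, b), (24, 40, s), (29, 37, y), (32, 39, c), (33, 39, y), (39, 23, y), (6, 28, w)} with {(14, 14, q), (14, 29, a), (15, 26, d), (16, 5, p), (19, 36, n), (2, 23, p), (20, 3, v), (28, 3, a), (3, 9, a), (37, 38, w), (6, 28, w), (9, 11, d)} → {(14, 14, q), (14, 29, a), (6, 28, w)}
Union: {(14, 14, q), (14, 29, a), (6, 28, w)} with {(10, 26, u), (16, 40, p), (19, 4, q), (27, 36, x), (5, 10, u)} → {(10, 26, u), (14, 14, q), (14, 29, a), (16, 40, p), (19, 4, q), (27, 36, x), (5, 10, u), (6, 28, w)}
π_{E, D} gives {(10, u), (14, q), (26, u), (28, w), (29, a), (36, x), (4, q), (40, p)}.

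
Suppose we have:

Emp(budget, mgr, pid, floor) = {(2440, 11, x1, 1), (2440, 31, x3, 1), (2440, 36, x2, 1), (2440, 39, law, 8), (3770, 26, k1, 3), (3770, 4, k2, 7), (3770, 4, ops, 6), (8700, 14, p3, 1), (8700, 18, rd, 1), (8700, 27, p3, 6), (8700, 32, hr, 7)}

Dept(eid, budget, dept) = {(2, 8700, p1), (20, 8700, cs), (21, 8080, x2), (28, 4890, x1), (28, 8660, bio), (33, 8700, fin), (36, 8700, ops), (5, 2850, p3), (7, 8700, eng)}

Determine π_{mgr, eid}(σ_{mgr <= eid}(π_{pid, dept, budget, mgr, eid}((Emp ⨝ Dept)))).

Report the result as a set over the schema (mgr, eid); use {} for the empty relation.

{(14, 20), (14, 33), (14, 36), (18, 20), (18, 33), (18, 36), (27, 33), (27, 36), (32, 33), (32, 36)}

Joining Emp and Dept on budget yields {(8700, 14, p3, 1, 2, p1), (8700, 14, p3, 1, 20, cs), (8700, 14, p3, 1, 33, fin), (8700, 14, p3, 1, 36, ops), (8700, 14, p3, 1, 7, eng), (8700, 18, rd, 1, 2, p1), (8700, 18, rd, 1, 20, cs), (8700, 18, rd, 1, 33, fin), (8700, 18, rd, 1, 36, ops), (8700, 18, rd, 1, 7, eng), (8700, 27, p3, 6, 2, p1), (8700, 27, p3, 6, 20, cs), (8700, 27, p3, 6, 33, fin), (8700, 27, p3, 6, 36, ops), (8700, 27, p3, 6, 7, eng), (8700, 32, hr, 7, 2, p1), (8700, 32, hr, 7, 20, cs), (8700, 32, hr, 7, 33, fin), (8700, 32, hr, 7, 36, ops), (8700, 32, hr, 7, 7, eng)}.
Projecting to pid, dept, budget, mgr, eid: {(hr, cs, 8700, 32, 20), (hr, eng, 8700, 32, 7), (hr, fin, 8700, 32, 33), (hr, ops, 8700, 32, 36), (hr, p1, 8700, 32, 2), (p3, cs, 8700, 14, 20), (p3, cs, 8700, 27, 20), (p3, eng, 8700, 14, 7), (p3, eng, 8700, 27, 7), (p3, fin, 8700, 14, 33), (p3, fin, 8700, 27, 33), (p3, ops, 8700, 14, 36), (p3, ops, 8700, 27, 36), (p3, p1, 8700, 14, 2), (p3, p1, 8700, 27, 2), (rd, cs, 8700, 18, 20), (rd, eng, 8700, 18, 7), (rd, fin, 8700, 18, 33), (rd, ops, 8700, 18, 36), (rd, p1, 8700, 18, 2)}
Selection mgr <= eid: {(hr, fin, 8700, 32, 33), (hr, ops, 8700, 32, 36), (p3, cs, 8700, 14, 20), (p3, fin, 8700, 14, 33), (p3, fin, 8700, 27, 33), (p3, ops, 8700, 14, 36), (p3, ops, 8700, 27, 36), (rd, cs, 8700, 18, 20), (rd, fin, 8700, 18, 33), (rd, ops, 8700, 18, 36)}
Projecting to mgr, eid: {(14, 20), (14, 33), (14, 36), (18, 20), (18, 33), (18, 36), (27, 33), (27, 36), (32, 33), (32, 36)}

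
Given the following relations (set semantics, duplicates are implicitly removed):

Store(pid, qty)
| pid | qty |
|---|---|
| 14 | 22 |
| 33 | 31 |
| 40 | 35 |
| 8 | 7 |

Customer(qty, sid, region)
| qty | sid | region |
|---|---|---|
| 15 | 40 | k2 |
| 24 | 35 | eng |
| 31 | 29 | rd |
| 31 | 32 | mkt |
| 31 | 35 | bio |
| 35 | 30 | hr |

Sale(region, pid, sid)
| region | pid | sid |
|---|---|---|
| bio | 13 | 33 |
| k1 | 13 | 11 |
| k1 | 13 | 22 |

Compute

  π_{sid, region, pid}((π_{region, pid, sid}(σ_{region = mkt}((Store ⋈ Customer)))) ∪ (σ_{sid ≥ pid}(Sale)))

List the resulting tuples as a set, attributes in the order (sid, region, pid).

{(22, k1, 13), (32, mkt, 33), (33, bio, 13)}

Natural join on qty: {(33, 31, 29, rd), (33, 31, 32, mkt), (33, 31, 35, bio), (40, 35, 30, hr)}
Selection region = mkt: {(33, 31, 32, mkt)}
Projecting to region, pid, sid: {(mkt, 33, 32)}
Selection sid ≥ pid: {(bio, 13, 33), (k1, 13, 22)}
Union: {(mkt, 33, 32)} with {(bio, 13, 33), (k1, 13, 22)} → {(bio, 13, 33), (k1, 13, 22), (mkt, 33, 32)}
Projecting to sid, region, pid: {(22, k1, 13), (32, mkt, 33), (33, bio, 13)}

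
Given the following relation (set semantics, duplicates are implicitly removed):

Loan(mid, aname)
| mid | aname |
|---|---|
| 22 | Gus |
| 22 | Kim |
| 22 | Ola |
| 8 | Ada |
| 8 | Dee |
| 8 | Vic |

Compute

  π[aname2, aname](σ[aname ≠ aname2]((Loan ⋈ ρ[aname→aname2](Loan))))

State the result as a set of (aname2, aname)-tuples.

{(Ada, Dee), (Ada, Vic), (Dee, Ada), (Dee, Vic), (Gus, Kim), (Gus, Ola), (Kim, Gus), (Kim, Ola), (Ola, Gus), (Ola, Kim), (Vic, Ada), (Vic, Dee)}

ρ[aname→aname2]: schema becomes (mid, aname2); tuples unchanged.
Loan ⋈ ρ[aname→aname2](Loan) (natural join on mid): {(22, Gus, Gus), (22, Gus, Kim), (22, Gus, Ola), (22, Kim, Gus), (22, Kim, Kim), (22, Kim, Ola), (22, Ola, Gus), (22, Ola, Kim), (22, Ola, Ola), (8, Ada, Ada), (8, Ada, Dee), (8, Ada, Vic), (8, Dee, Ada), (8, Dee, Dee), (8, Dee, Vic), (8, Vic, Ada), (8, Vic, Dee), (8, Vic, Vic)}
Apply σ_{aname ≠ aname2}; surviving tuples: {(22, Gus, Kim), (22, Gus, Ola), (22, Kim, Gus), (22, Kim, Ola), (22, Ola, Gus), (22, Ola, Kim), (8, Ada, Dee), (8, Ada, Vic), (8, Dee, Ada), (8, Dee, Vic), (8, Vic, Ada), (8, Vic, Dee)}
π_{aname2, aname} gives {(Ada, Dee), (Ada, Vic), (Dee, Ada), (Dee, Vic), (Gus, Kim), (Gus, Ola), (Kim, Gus), (Kim, Ola), (Ola, Gus), (Ola, Kim), (Vic, Ada), (Vic, Dee)}.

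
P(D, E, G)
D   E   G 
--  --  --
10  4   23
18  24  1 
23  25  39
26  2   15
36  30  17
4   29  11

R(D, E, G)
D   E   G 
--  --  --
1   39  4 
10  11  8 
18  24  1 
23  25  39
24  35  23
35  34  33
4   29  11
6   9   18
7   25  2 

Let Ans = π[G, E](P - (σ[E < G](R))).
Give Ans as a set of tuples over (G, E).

{(1, 24), (11, 29), (15, 2), (17, 30), (23, 4)}

Filtering on E < G leaves {(23, 25, 39), (6, 9, 18)}.
Difference: {(10, 4, 23), (18, 24, 1), (23, 25, 39), (26, 2, 15), (36, 30, 17), (4, 29, 11)} with {(23, 25, 39), (6, 9, 18)} → {(10, 4, 23), (18, 24, 1), (26, 2, 15), (36, 30, 17), (4, 29, 11)}
Keep only column(s) G, E: {(1, 24), (11, 29), (15, 2), (17, 30), (23, 4)}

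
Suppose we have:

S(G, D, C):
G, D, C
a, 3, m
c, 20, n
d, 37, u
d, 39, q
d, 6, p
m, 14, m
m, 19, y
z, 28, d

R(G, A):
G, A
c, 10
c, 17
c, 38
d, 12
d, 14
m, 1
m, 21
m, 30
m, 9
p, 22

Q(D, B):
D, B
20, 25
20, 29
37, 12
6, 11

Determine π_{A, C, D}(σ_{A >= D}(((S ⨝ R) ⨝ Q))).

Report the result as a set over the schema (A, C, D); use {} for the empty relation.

S ⋈ R (natural join on G): {(c, 20, n, 10), (c, 20, n, 17), (c, 20, n, 38), (d, 37, u, 12), (d, 37, u, 14), (d, 39, q, 12), (d, 39, q, 14), (d, 6, p, 12), (d, 6, p, 14), (m, 14, m, 1), (m, 14, m, 21), (m, 14, m, 30), (m, 14, m, 9), (m, 19, y, 1), (m, 19, y, 21), (m, 19, y, 30), (m, 19, y, 9)}
(S ⨝ R) ⋈ Q (natural join on D): {(c, 20, n, 10, 25), (c, 20, n, 10, 29), (c, 20, n, 17, 25), (c, 20, n, 17, 29), (c, 20, n, 38, 25), (c, 20, n, 38, 29), (d, 37, u, 12, 12), (d, 37, u, 14, 12), (d, 6, p, 12, 11), (d, 6, p, 14, 11)}
Selection A >= D: {(c, 20, n, 38, 25), (c, 20, n, 38, 29), (d, 6, p, 12, 11), (d, 6, p, 14, 11)}
Keep only column(s) A, C, D (1 duplicate(s) eliminated): {(12, p, 6), (14, p, 6), (38, n, 20)}

{(12, p, 6), (14, p, 6), (38, n, 20)}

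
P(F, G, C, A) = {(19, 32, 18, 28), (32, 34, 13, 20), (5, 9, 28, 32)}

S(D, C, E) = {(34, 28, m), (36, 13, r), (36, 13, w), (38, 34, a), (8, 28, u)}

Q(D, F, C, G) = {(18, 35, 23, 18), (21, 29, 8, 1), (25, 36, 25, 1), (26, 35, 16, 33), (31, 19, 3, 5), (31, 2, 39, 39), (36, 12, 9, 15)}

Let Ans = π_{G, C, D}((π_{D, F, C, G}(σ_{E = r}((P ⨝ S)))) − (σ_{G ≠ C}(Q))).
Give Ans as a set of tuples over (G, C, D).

{(34, 13, 36)}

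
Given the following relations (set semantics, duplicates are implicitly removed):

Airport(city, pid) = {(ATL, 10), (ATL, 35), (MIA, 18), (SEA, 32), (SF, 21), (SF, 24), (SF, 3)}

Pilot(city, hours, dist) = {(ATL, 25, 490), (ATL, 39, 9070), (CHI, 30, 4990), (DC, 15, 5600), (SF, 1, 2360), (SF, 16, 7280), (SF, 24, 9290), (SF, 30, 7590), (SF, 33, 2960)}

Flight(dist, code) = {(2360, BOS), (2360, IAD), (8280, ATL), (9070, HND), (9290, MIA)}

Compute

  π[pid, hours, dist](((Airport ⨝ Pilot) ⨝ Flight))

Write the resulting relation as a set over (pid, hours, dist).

Natural join on city: {(ATL, 10, 25, 490), (ATL, 10, 39, 9070), (ATL, 35, 25, 490), (ATL, 35, 39, 9070), (SF, 21, 1, 2360), (SF, 21, 16, 7280), (SF, 21, 24, 9290), (SF, 21, 30, 7590), (SF, 21, 33, 2960), (SF, 24, 1, 2360), (SF, 24, 16, 7280), (SF, 24, 24, 9290), (SF, 24, 30, 7590), (SF, 24, 33, 2960), (SF, 3, 1, 2360), (SF, 3, 16, 7280), (SF, 3, 24, 9290), (SF, 3, 30, 7590), (SF, 3, 33, 2960)}
Natural join on dist: {(ATL, 10, 39, 9070, HND), (ATL, 35, 39, 9070, HND), (SF, 21, 1, 2360, BOS), (SF, 21, 1, 2360, IAD), (SF, 21, 24, 9290, MIA), (SF, 24, 1, 2360, BOS), (SF, 24, 1, 2360, IAD), (SF, 24, 24, 9290, MIA), (SF, 3, 1, 2360, BOS), (SF, 3, 1, 2360, IAD), (SF, 3, 24, 9290, MIA)}
π[pid, hours, dist]: project onto (pid, hours, dist) (3 duplicate(s) eliminated) → {(10, 39, 9070), (21, 1, 2360), (21, 24, 9290), (24, 1, 2360), (24, 24, 9290), (3, 1, 2360), (3, 24, 9290), (35, 39, 9070)}

{(10, 39, 9070), (21, 1, 2360), (21, 24, 9290), (24, 1, 2360), (24, 24, 9290), (3, 1, 2360), (3, 24, 9290), (35, 39, 9070)}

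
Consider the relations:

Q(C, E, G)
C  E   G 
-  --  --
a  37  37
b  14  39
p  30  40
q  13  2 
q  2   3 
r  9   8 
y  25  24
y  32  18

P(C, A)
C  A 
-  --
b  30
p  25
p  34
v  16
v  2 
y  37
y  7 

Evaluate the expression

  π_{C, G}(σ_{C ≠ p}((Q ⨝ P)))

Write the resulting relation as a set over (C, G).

{(b, 39), (y, 18), (y, 24)}

Joining Q and P on C yields {(b, 14, 39, 30), (p, 30, 40, 25), (p, 30, 40, 34), (y, 25, 24, 37), (y, 25, 24, 7), (y, 32, 18, 37), (y, 32, 18, 7)}.
Apply σ_{C ≠ p}; surviving tuples: {(b, 14, 39, 30), (y, 25, 24, 37), (y, 25, 24, 7), (y, 32, 18, 37), (y, 32, 18, 7)}
Projecting to C, G (2 duplicate(s) eliminated): {(b, 39), (y, 18), (y, 24)}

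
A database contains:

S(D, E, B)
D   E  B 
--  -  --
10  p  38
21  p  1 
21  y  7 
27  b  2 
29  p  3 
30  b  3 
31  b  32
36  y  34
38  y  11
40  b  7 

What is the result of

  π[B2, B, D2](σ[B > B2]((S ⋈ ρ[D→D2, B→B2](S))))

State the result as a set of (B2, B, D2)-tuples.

ρ[D→D2, B→B2]: schema becomes (D2, E, B2); tuples unchanged.
Natural join on E: {(10, p, 38, 10, 38), (10, p, 38, 21, 1), (10, p, 38, 29, 3), (21, p, 1, 10, 38), (21, p, 1, 21, 1), (21, p, 1, 29, 3), (21, y, 7, 21, 7), (21, y, 7, 36, 34), (21, y, 7, 38, 11), (27, b, 2, 27, 2), (27, b, 2, 30, 3), (27, b, 2, 31, 32), (27, b, 2, 40, 7), (29, p, 3, 10, 38), (29, p, 3, 21, 1), (29, p, 3, 29, 3), (30, b, 3, 27, 2), (30, b, 3, 30, 3), (30, b, 3, 31, 32), (30, b, 3, 40, 7), (31, b, 32, 27, 2), (31, b, 32, 30, 3), (31, b, 32, 31, 32), (31, b, 32, 40, 7), (36, y, 34, 21, 7), (36, y, 34, 36, 34), (36, y, 34, 38, 11), (38, y, 11, 21, 7), (38, y, 11, 36, 34), (38, y, 11, 38, 11), (40, b, 7, 27, 2), (40, b, 7, 30, 3), (40, b, 7, 31, 32), (40, b, 7, 40, 7)}
σ[B > B2]: keep tuples satisfying B > B2 → {(10, p, 38, 21, 1), (10, p, 38, 29, 3), (29, p, 3, 21, 1), (30, b, 3, 27, 2), (31, b, 32, 27, 2), (31, b, 32, 30, 3), (31, b, 32, 40, 7), (36, y, 34, 21, 7), (36, y, 34, 38, 11), (38, y, 11, 21, 7), (40, b, 7, 27, 2), (40, b, 7, 30, 3)}
Projecting to B2, B, D2: {(1, 3, 21), (1, 38, 21), (11, 34, 38), (2, 3, 27), (2, 32, 27), (2, 7, 27), (3, 32, 30), (3, 38, 29), (3, 7, 30), (7, 11, 21), (7, 32, 40), (7, 34, 21)}

{(1, 3, 21), (1, 38, 21), (11, 34, 38), (2, 3, 27), (2, 32, 27), (2, 7, 27), (3, 32, 30), (3, 38, 29), (3, 7, 30), (7, 11, 21), (7, 32, 40), (7, 34, 21)}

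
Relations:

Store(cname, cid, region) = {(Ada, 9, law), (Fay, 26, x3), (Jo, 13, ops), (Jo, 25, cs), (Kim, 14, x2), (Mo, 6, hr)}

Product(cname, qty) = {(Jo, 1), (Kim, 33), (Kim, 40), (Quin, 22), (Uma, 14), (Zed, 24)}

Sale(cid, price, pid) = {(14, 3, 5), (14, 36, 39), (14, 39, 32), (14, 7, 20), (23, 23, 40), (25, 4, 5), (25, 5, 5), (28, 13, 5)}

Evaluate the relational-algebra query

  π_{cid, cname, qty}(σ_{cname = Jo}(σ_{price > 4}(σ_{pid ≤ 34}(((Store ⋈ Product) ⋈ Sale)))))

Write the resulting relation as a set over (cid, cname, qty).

{(25, Jo, 1)}

Store ⋈ Product (natural join on cname): {(Jo, 13, ops, 1), (Jo, 25, cs, 1), (Kim, 14, x2, 33), (Kim, 14, x2, 40)}
(Store ⋈ Product) ⋈ Sale (natural join on cid): {(Jo, 25, cs, 1, 4, 5), (Jo, 25, cs, 1, 5, 5), (Kim, 14, x2, 33, 3, 5), (Kim, 14, x2, 33, 36, 39), (Kim, 14, x2, 33, 39, 32), (Kim, 14, x2, 33, 7, 20), (Kim, 14, x2, 40, 3, 5), (Kim, 14, x2, 40, 36, 39), (Kim, 14, x2, 40, 39, 32), (Kim, 14, x2, 40, 7, 20)}
Apply σ_{pid ≤ 34}; surviving tuples: {(Jo, 25, cs, 1, 4, 5), (Jo, 25, cs, 1, 5, 5), (Kim, 14, x2, 33, 3, 5), (Kim, 14, x2, 33, 39, 32), (Kim, 14, x2, 33, 7, 20), (Kim, 14, x2, 40, 3, 5), (Kim, 14, x2, 40, 39, 32), (Kim, 14, x2, 40, 7, 20)}
Apply σ_{price > 4}; surviving tuples: {(Jo, 25, cs, 1, 5, 5), (Kim, 14, x2, 33, 39, 32), (Kim, 14, x2, 33, 7, 20), (Kim, 14, x2, 40, 39, 32), (Kim, 14, x2, 40, 7, 20)}
Apply σ_{cname = Jo}; surviving tuples: {(Jo, 25, cs, 1, 5, 5)}
Keep only column(s) cid, cname, qty: {(25, Jo, 1)}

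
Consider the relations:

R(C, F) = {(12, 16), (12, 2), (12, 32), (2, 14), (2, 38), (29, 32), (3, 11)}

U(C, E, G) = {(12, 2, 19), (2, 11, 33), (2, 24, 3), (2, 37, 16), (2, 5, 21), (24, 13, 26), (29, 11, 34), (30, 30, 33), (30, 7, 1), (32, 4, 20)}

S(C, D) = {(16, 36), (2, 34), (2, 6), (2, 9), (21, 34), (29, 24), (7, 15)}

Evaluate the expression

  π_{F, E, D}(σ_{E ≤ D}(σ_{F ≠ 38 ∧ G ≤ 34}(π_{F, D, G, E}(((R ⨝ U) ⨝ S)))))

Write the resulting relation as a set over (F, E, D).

Natural join on C: {(12, 16, 2, 19), (12, 2, 2, 19), (12, 32, 2, 19), (2, 14, 11, 33), (2, 14, 24, 3), (2, 14, 37, 16), (2, 14, 5, 21), (2, 38, 11, 33), (2, 38, 24, 3), (2, 38, 37, 16), (2, 38, 5, 21), (29, 32, 11, 34)}
Natural join on C: {(2, 14, 11, 33, 34), (2, 14, 11, 33, 6), (2, 14, 11, 33, 9), (2, 14, 24, 3, 34), (2, 14, 24, 3, 6), (2, 14, 24, 3, 9), (2, 14, 37, 16, 34), (2, 14, 37, 16, 6), (2, 14, 37, 16, 9), (2, 14, 5, 21, 34), (2, 14, 5, 21, 6), (2, 14, 5, 21, 9), (2, 38, 11, 33, 34), (2, 38, 11, 33, 6), (2, 38, 11, 33, 9), (2, 38, 24, 3, 34), (2, 38, 24, 3, 6), (2, 38, 24, 3, 9), (2, 38, 37, 16, 34), (2, 38, 37, 16, 6), (2, 38, 37, 16, 9), (2, 38, 5, 21, 34), (2, 38, 5, 21, 6), (2, 38, 5, 21, 9), (29, 32, 11, 34, 24)}
Keep only column(s) F, D, G, E: {(14, 34, 16, 37), (14, 34, 21, 5), (14, 34, 3, 24), (14, 34, 33, 11), (14, 6, 16, 37), (14, 6, 21, 5), (14, 6, 3, 24), (14, 6, 33, 11), (14, 9, 16, 37), (14, 9, 21, 5), (14, 9, 3, 24), (14, 9, 33, 11), (32, 24, 34, 11), (38, 34, 16, 37), (38, 34, 21, 5), (38, 34, 3, 24), (38, 34, 33, 11), (38, 6, 16, 37), (38, 6, 21, 5), (38, 6, 3, 24), (38, 6, 33, 11), (38, 9, 16, 37), (38, 9, 21, 5), (38, 9, 3, 24), (38, 9, 33, 11)}
Filtering on F ≠ 38 ∧ G ≤ 34 leaves {(14, 34, 16, 37), (14, 34, 21, 5), (14, 34, 3, 24), (14, 34, 33, 11), (14, 6, 16, 37), (14, 6, 21, 5), (14, 6, 3, 24), (14, 6, 33, 11), (14, 9, 16, 37), (14, 9, 21, 5), (14, 9, 3, 24), (14, 9, 33, 11), (32, 24, 34, 11)}.
Filtering on E ≤ D leaves {(14, 34, 21, 5), (14, 34, 3, 24), (14, 34, 33, 11), (14, 6, 21, 5), (14, 9, 21, 5), (32, 24, 34, 11)}.
Keep only column(s) F, E, D: {(14, 11, 34), (14, 24, 34), (14, 5, 34), (14, 5, 6), (14, 5, 9), (32, 11, 24)}

{(14, 11, 34), (14, 24, 34), (14, 5, 34), (14, 5, 6), (14, 5, 9), (32, 11, 24)}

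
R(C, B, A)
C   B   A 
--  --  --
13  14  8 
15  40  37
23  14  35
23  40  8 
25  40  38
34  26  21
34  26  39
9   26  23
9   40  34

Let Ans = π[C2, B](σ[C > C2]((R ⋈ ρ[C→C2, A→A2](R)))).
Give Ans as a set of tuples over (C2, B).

{(13, 14), (15, 40), (23, 40), (9, 26), (9, 40)}

ρ[C→C2, A→A2]: schema becomes (C2, B, A2); tuples unchanged.
R ⋈ ρ[C→C2, A→A2](R) (natural join on B): {(13, 14, 8, 13, 8), (13, 14, 8, 23, 35), (15, 40, 37, 15, 37), (15, 40, 37, 23, 8), (15, 40, 37, 25, 38), (15, 40, 37, 9, 34), (23, 14, 35, 13, 8), (23, 14, 35, 23, 35), (23, 40, 8, 15, 37), (23, 40, 8, 23, 8), (23, 40, 8, 25, 38), (23, 40, 8, 9, 34), (25, 40, 38, 15, 37), (25, 40, 38, 23, 8), (25, 40, 38, 25, 38), (25, 40, 38, 9, 34), (34, 26, 21, 34, 21), (34, 26, 21, 34, 39), (34, 26, 21, 9, 23), (34, 26, 39, 34, 21), (34, 26, 39, 34, 39), (34, 26, 39, 9, 23), (9, 26, 23, 34, 21), (9, 26, 23, 34, 39), (9, 26, 23, 9, 23), (9, 40, 34, 15, 37), (9, 40, 34, 23, 8), (9, 40, 34, 25, 38), (9, 40, 34, 9, 34)}
Filtering on C > C2 leaves {(15, 40, 37, 9, 34), (23, 14, 35, 13, 8), (23, 40, 8, 15, 37), (23, 40, 8, 9, 34), (25, 40, 38, 15, 37), (25, 40, 38, 23, 8), (25, 40, 38, 9, 34), (34, 26, 21, 9, 23), (34, 26, 39, 9, 23)}.
Projecting to C2, B (4 duplicate(s) eliminated): {(13, 14), (15, 40), (23, 40), (9, 26), (9, 40)}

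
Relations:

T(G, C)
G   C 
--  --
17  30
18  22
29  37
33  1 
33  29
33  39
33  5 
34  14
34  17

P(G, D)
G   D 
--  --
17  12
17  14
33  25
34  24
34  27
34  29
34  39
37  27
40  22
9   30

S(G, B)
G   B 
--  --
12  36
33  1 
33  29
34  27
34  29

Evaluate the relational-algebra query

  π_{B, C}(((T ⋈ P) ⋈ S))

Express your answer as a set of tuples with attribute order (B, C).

{(1, 1), (1, 29), (1, 39), (1, 5), (27, 14), (27, 17), (29, 1), (29, 14), (29, 17), (29, 29), (29, 39), (29, 5)}

Natural join on G: {(17, 30, 12), (17, 30, 14), (33, 1, 25), (33, 29, 25), (33, 39, 25), (33, 5, 25), (34, 14, 24), (34, 14, 27), (34, 14, 29), (34, 14, 39), (34, 17, 24), (34, 17, 27), (34, 17, 29), (34, 17, 39)}
Natural join on G: {(33, 1, 25, 1), (33, 1, 25, 29), (33, 29, 25, 1), (33, 29, 25, 29), (33, 39, 25, 1), (33, 39, 25, 29), (33, 5, 25, 1), (33, 5, 25, 29), (34, 14, 24, 27), (34, 14, 24, 29), (34, 14, 27, 27), (34, 14, 27, 29), (34, 14, 29, 27), (34, 14, 29, 29), (34, 14, 39, 27), (34, 14, 39, 29), (34, 17, 24, 27), (34, 17, 24, 29), (34, 17, 27, 27), (34, 17, 27, 29), (34, 17, 29, 27), (34, 17, 29, 29), (34, 17, 39, 27), (34, 17, 39, 29)}
π[B, C]: project onto (B, C) (12 duplicate(s) eliminated) → {(1, 1), (1, 29), (1, 39), (1, 5), (27, 14), (27, 17), (29, 1), (29, 14), (29, 17), (29, 29), (29, 39), (29, 5)}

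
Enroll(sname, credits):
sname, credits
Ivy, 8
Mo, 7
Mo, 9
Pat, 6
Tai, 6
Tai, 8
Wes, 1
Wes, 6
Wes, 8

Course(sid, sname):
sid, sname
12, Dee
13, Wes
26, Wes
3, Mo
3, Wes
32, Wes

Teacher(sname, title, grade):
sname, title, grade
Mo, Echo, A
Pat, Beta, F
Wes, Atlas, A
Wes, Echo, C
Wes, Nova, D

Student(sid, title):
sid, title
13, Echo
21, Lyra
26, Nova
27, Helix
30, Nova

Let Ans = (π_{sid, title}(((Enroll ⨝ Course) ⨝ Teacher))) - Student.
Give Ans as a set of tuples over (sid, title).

{(13, Atlas), (13, Nova), (26, Atlas), (26, Echo), (3, Atlas), (3, Echo), (3, Nova), (32, Atlas), (32, Echo), (32, Nova)}

Natural join on sname: {(Mo, 7, 3), (Mo, 9, 3), (Wes, 1, 13), (Wes, 1, 26), (Wes, 1, 3), (Wes, 1, 32), (Wes, 6, 13), (Wes, 6, 26), (Wes, 6, 3), (Wes, 6, 32), (Wes, 8, 13), (Wes, 8, 26), (Wes, 8, 3), (Wes, 8, 32)}
Natural join on sname: {(Mo, 7, 3, Echo, A), (Mo, 9, 3, Echo, A), (Wes, 1, 13, Atlas, A), (Wes, 1, 13, Echo, C), (Wes, 1, 13, Nova, D), (Wes, 1, 26, Atlas, A), (Wes, 1, 26, Echo, C), (Wes, 1, 26, Nova, D), (Wes, 1, 3, Atlas, A), (Wes, 1, 3, Echo, C), (Wes, 1, 3, Nova, D), (Wes, 1, 32, Atlas, A), (Wes, 1, 32, Echo, C), (Wes, 1, 32, Nova, D), (Wes, 6, 13, Atlas, A), (Wes, 6, 13, Echo, C), (Wes, 6, 13, Nova, D), (Wes, 6, 26, Atlas, A), (Wes, 6, 26, Echo, C), (Wes, 6, 26, Nova, D), (Wes, 6, 3, Atlas, A), (Wes, 6, 3, Echo, C), (Wes, 6, 3, Nova, D), (Wes, 6, 32, Atlas, A), (Wes, 6, 32, Echo, C), (Wes, 6, 32, Nova, D), (Wes, 8, 13, Atlas, A), (Wes, 8, 13, Echo, C), (Wes, 8, 13, Nova, D), (Wes, 8, 26, Atlas, A), (Wes, 8, 26, Echo, C), (Wes, 8, 26, Nova, D), (Wes, 8, 3, Atlas, A), (Wes, 8, 3, Echo, C), (Wes, 8, 3, Nova, D), (Wes, 8, 32, Atlas, A), (Wes, 8, 32, Echo, C), (Wes, 8, 32, Nova, D)}
π[sid, title]: project onto (sid, title) (26 duplicate(s) eliminated) → {(13, Atlas), (13, Echo), (13, Nova), (26, Atlas), (26, Echo), (26, Nova), (3, Atlas), (3, Echo), (3, Nova), (32, Atlas), (32, Echo), (32, Nova)}
Taking the difference: {(13, Atlas), (13, Nova), (26, Atlas), (26, Echo), (3, Atlas), (3, Echo), (3, Nova), (32, Atlas), (32, Echo), (32, Nova)}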